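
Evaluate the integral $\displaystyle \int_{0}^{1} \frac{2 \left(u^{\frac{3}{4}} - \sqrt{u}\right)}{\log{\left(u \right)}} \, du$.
$\log{\left(\frac{49}{36} \right)}$

Consider the one-parameter family: let $I(a) = \int_{0}^{1} \frac{2 \left(- \sqrt{u} + u^{a}\right)}{\log{\left(u \right)}} \, du$.

Since $\dfrac{\partial}{\partial a}\,u^{a} = u^{a} \ln u$, the $\ln u$ in the denominator cancels and
$$\frac{dI}{da} = \int_{0}^{1} 2 u^{a} \, du = 2 \left[\frac{u^{a+1}}{a+1}\right]_0^1 = \frac{2}{a + 1}.$$

Integrating with respect to $a$ gives $I(a) = \log{\left(\frac{4 \left(a + 1\right)^{2}}{9} \right)} + C$.

At $a = \frac{1}{2}$ the integrand is identically $0$, so $I(\frac{1}{2}) = 0$. The closed form gives $0$, hence $C = 0$.

Setting $a = \frac{3}{4}$:
$$I = \log{\left(\frac{49}{36} \right)}.$$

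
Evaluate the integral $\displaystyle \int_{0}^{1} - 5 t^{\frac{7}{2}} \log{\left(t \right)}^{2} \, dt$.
$- \frac{80}{729}$

Start from the elementary integral
$$J(a) = \int_{0}^{1} - 5 t^{a} \, dt = - \frac{5}{a + 1}.$$

Differentiating under the integral sign brings down a factor of $\ln t$:
$$\frac{dJ}{da} = \int_{0}^{1} - 5 t^{a} \log{\left(t \right)} \, dt = \frac{5}{\left(a + 1\right)^{2}}.$$

Repeating twice in total — each differentiation brings down another $\ln t$ — gives
$$\frac{d^{2}J}{da^{2}} = \int_{0}^{1} - 5 t^{a} \log{\left(t \right)}^{2} \, dt = - \frac{10}{\left(a + 1\right)^{3}},$$
and the integrand here is exactly the target integrand, so $I = - \frac{10}{\left(a + 1\right)^{3}}$.

Setting $a = \frac{7}{2}$:
$$I = - \frac{80}{729}.$$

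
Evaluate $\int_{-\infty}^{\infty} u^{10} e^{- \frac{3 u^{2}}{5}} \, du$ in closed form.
$\frac{109375 \sqrt{15} \sqrt{\pi}}{864}$

Start from the elementary integral
$$J(a) = \int_{-\infty}^{\infty} e^{- a u^{2}} \, du = \frac{\sqrt{\pi}}{\sqrt{a}}.$$

Differentiating under the integral sign brings down a factor of $(-u^2)$:
$$\frac{dJ}{da} = \int_{-\infty}^{\infty} - u^{2} e^{- a u^{2}} \, du = - \frac{\sqrt{\pi}}{2 a^{\frac{3}{2}}}.$$

Repeating $5$ times in total — each differentiation brings down another $(-u^2)$ — gives
$$\frac{d^{5}J}{da^{5}} = \int_{-\infty}^{\infty} - u^{10} e^{- a u^{2}} \, du = - \frac{945 \sqrt{\pi}}{32 a^{\frac{11}{2}}},$$
and the integrand here is $(-1)^{5}$ times the target integrand, so $I = (-1)^{5}\,\frac{d^{5}J}{da^{5}} = \frac{945 \sqrt{\pi}}{32 a^{\frac{11}{2}}}$.

Setting $a = \frac{3}{5}$:
$$I = \frac{109375 \sqrt{15} \sqrt{\pi}}{864}.$$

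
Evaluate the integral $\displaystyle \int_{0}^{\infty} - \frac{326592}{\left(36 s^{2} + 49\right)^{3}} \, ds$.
$- \frac{1458 \pi}{2401}$

Recall the elementary integral
$$J(a) = \int_{0}^{\infty} - \frac{7}{a^{2} + s^{2}} \, ds = - \frac{7 \pi}{2 a}.$$

Differentiating under the integral sign with respect to $a$,
$$\frac{dJ}{da} = \int_{0}^{\infty} \frac{14 a}{\left(a^{2} + s^{2}\right)^{2}} \, ds = \frac{7 \pi}{2 a^{2}},$$
so $\int_{0}^{\infty} - \frac{7}{\left(a^{2} + s^{2}\right)^{2}} \, ds = - \frac{7 \pi}{4 a^{3}}$.

Repeating — each differentiation of $1/(s^2+a^2)^j$ produces $-2ja/(s^2+a^2)^{j+1}$ — and dividing through by $-2ja$ at each step yields, after $2$ differentiations in total,
$$\int_{0}^{\infty} - \frac{7}{\left(a^{2} + s^{2}\right)^{3}} \, ds = - \frac{21 \pi}{16 a^{5}}.$$

Setting $a = \frac{7}{6}$:
$$I = - \frac{1458 \pi}{2401}.$$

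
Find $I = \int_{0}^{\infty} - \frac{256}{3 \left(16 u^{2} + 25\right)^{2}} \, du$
$- \frac{16 \pi}{375}$

Recall the elementary integral
$$J(a) = \int_{0}^{\infty} - \frac{1}{3 \left(a^{2} + u^{2}\right)} \, du = - \frac{\pi}{6 a}.$$

Differentiating under the integral sign with respect to $a$,
$$\frac{dJ}{da} = \int_{0}^{\infty} \frac{2 a}{3 \left(a^{2} + u^{2}\right)^{2}} \, du = \frac{\pi}{6 a^{2}},$$
so $\int_{0}^{\infty} - \frac{1}{3 \left(a^{2} + u^{2}\right)^{2}} \, du = - \frac{\pi}{12 a^{3}}$.

Setting $a = \frac{5}{4}$:
$$I = - \frac{16 \pi}{375}.$$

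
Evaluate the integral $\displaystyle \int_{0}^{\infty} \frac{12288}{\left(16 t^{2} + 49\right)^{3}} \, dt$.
$\frac{576 \pi}{16807}$

Start from the standard arctangent integral
$$J(a) = \int_{0}^{\infty} \frac{3}{a^{2} + t^{2}} \, dt = \frac{3 \pi}{2 a}.$$

Differentiating under the integral sign with respect to $a$,
$$\frac{dJ}{da} = \int_{0}^{\infty} - \frac{6 a}{\left(a^{2} + t^{2}\right)^{2}} \, dt = - \frac{3 \pi}{2 a^{2}},$$
so $\int_{0}^{\infty} \frac{3}{\left(a^{2} + t^{2}\right)^{2}} \, dt = \frac{3 \pi}{4 a^{3}}$.

Repeating — each differentiation of $1/(t^2+a^2)^j$ produces $-2ja/(t^2+a^2)^{j+1}$ — and dividing through by $-2ja$ at each step yields, after $2$ differentiations in total,
$$\int_{0}^{\infty} \frac{3}{\left(a^{2} + t^{2}\right)^{3}} \, dt = \frac{9 \pi}{16 a^{5}}.$$

Setting $a = \frac{7}{4}$:
$$I = \frac{576 \pi}{16807}.$$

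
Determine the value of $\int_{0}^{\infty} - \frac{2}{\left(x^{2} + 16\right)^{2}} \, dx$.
$- \frac{\pi}{128}$

Recall the elementary integral
$$J(a) = \int_{0}^{\infty} - \frac{2}{a^{2} + x^{2}} \, dx = - \frac{\pi}{a}.$$

Differentiating under the integral sign with respect to $a$,
$$\frac{dJ}{da} = \int_{0}^{\infty} \frac{4 a}{\left(a^{2} + x^{2}\right)^{2}} \, dx = \frac{\pi}{a^{2}},$$
so $\int_{0}^{\infty} - \frac{2}{\left(a^{2} + x^{2}\right)^{2}} \, dx = - \frac{\pi}{2 a^{3}}$.

Setting $a = 4$:
$$I = - \frac{\pi}{128}.$$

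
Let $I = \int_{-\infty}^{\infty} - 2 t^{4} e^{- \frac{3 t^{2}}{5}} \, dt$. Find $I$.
$- \frac{25 \sqrt{15} \sqrt{\pi}}{18}$

Begin with the known integral
$$J(a) = \int_{-\infty}^{\infty} - 2 e^{- a t^{2}} \, dt = - \frac{2 \sqrt{\pi}}{\sqrt{a}}.$$

Differentiating under the integral sign brings down a factor of $(-t^2)$:
$$\frac{dJ}{da} = \int_{-\infty}^{\infty} 2 t^{2} e^{- a t^{2}} \, dt = \frac{\sqrt{\pi}}{a^{\frac{3}{2}}}.$$

Repeating twice in total — each differentiation brings down another $(-t^2)$ — gives
$$\frac{d^{2}J}{da^{2}} = \int_{-\infty}^{\infty} - 2 t^{4} e^{- a t^{2}} \, dt = - \frac{3 \sqrt{\pi}}{2 a^{\frac{5}{2}}},$$
and the integrand here is exactly the target integrand, so $I = - \frac{3 \sqrt{\pi}}{2 a^{\frac{5}{2}}}$.

Setting $a = \frac{3}{5}$:
$$I = - \frac{25 \sqrt{15} \sqrt{\pi}}{18}.$$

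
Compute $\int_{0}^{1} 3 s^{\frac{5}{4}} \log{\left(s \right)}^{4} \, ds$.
$\frac{8192}{6561}$

Begin with the known integral
$$J(a) = \int_{0}^{1} 3 s^{a} \, ds = \frac{3}{a + 1}.$$

Differentiating under the integral sign brings down a factor of $\ln s$:
$$\frac{dJ}{da} = \int_{0}^{1} 3 s^{a} \log{\left(s \right)} \, ds = - \frac{3}{\left(a + 1\right)^{2}}.$$

Repeating $4$ times in total — each differentiation brings down another $\ln s$ — gives
$$\frac{d^{4}J}{da^{4}} = \int_{0}^{1} 3 s^{a} \log{\left(s \right)}^{4} \, ds = \frac{72}{\left(a + 1\right)^{5}},$$
and the integrand here is exactly the target integrand, so $I = \frac{72}{\left(a + 1\right)^{5}}$.

Setting $a = \frac{5}{4}$:
$$I = \frac{8192}{6561}.$$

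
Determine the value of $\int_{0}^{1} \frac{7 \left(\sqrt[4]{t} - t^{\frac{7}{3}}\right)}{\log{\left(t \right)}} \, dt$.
$\log{\left(\frac{2187}{2097152} \right)}$

Consider the one-parameter family: let $I(a) = \int_{0}^{1} \frac{7 \left(- t^{\frac{7}{3}} + t^{a}\right)}{\log{\left(t \right)}} \, dt$.

Since $\dfrac{\partial}{\partial a}\,t^{a} = t^{a} \ln t$, the $\ln t$ in the denominator cancels and
$$\frac{dI}{da} = \int_{0}^{1} 7 t^{a} \, dt = 7 \left[\frac{t^{a+1}}{a+1}\right]_0^1 = \frac{7}{a + 1}.$$

Integrating with respect to $a$ gives $I(a) = \log{\left(\frac{2187 \left(a + 1\right)^{7}}{10000000} \right)} + C$.

At $a = \frac{7}{3}$ the integrand is identically $0$, so $I(\frac{7}{3}) = 0$. The closed form gives $0$, hence $C = 0$.

Setting $a = \frac{1}{4}$:
$$I = \log{\left(\frac{2187}{2097152} \right)}.$$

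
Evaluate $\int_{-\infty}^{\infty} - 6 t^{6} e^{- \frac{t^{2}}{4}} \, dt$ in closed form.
$- 1440 \sqrt{\pi}$

Consider the simpler parametrised integral
$$J(a) = \int_{-\infty}^{\infty} - 6 e^{- a t^{2}} \, dt = - \frac{6 \sqrt{\pi}}{\sqrt{a}}.$$

Differentiating under the integral sign brings down a factor of $(-t^2)$:
$$\frac{dJ}{da} = \int_{-\infty}^{\infty} 6 t^{2} e^{- a t^{2}} \, dt = \frac{3 \sqrt{\pi}}{a^{\frac{3}{2}}}.$$

Repeating $3$ times in total — each differentiation brings down another $(-t^2)$ — gives
$$\frac{d^{3}J}{da^{3}} = \int_{-\infty}^{\infty} 6 t^{6} e^{- a t^{2}} \, dt = \frac{45 \sqrt{\pi}}{4 a^{\frac{7}{2}}},$$
and the integrand here is $(-1)^{3}$ times the target integrand, so $I = (-1)^{3}\,\frac{d^{3}J}{da^{3}} = - \frac{45 \sqrt{\pi}}{4 a^{\frac{7}{2}}}$.

Setting $a = \frac{1}{4}$:
$$I = - 1440 \sqrt{\pi}.$$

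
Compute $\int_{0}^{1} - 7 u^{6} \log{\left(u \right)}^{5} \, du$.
$\frac{120}{16807}$

Begin with the known integral
$$J(a) = \int_{0}^{1} - 7 u^{a} \, du = - \frac{7}{a + 1}.$$

Differentiating under the integral sign brings down a factor of $\ln u$:
$$\frac{dJ}{da} = \int_{0}^{1} - 7 u^{a} \log{\left(u \right)} \, du = \frac{7}{\left(a + 1\right)^{2}}.$$

Repeating $5$ times in total — each differentiation brings down another $\ln u$ — gives
$$\frac{d^{5}J}{da^{5}} = \int_{0}^{1} - 7 u^{a} \log{\left(u \right)}^{5} \, du = \frac{840}{\left(a + 1\right)^{6}},$$
and the integrand here is exactly the target integrand, so $I = \frac{840}{\left(a + 1\right)^{6}}$.

Setting $a = 6$:
$$I = \frac{120}{16807}.$$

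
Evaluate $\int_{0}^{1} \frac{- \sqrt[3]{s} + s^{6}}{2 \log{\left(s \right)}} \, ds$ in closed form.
$\log{\left(\frac{\sqrt{21}}{2} \right)}$

Consider the one-parameter family: let $I(a) = \int_{0}^{1} \frac{- \sqrt[3]{s} + s^{a}}{2 \log{\left(s \right)}} \, ds$.

Since $\dfrac{\partial}{\partial a}\,s^{a} = s^{a} \ln s$, the $\ln s$ in the denominator cancels and
$$\frac{dI}{da} = \int_{0}^{1} \frac{1}{2} s^{a} \, ds = \frac{1}{2} \left[\frac{s^{a+1}}{a+1}\right]_0^1 = \frac{1}{2 \left(a + 1\right)}.$$

Integrating with respect to $a$ gives $I(a) = \frac{\log{\left(a + 1 \right)}}{2} - \log{\left(2 \right)} + \frac{\log{\left(3 \right)}}{2} + C$.

At $a = \frac{1}{3}$ the integrand is identically $0$, so $I(\frac{1}{3}) = 0$. The closed form gives $0$, hence $C = 0$.

Setting $a = 6$:
$$I = \log{\left(\frac{\sqrt{21}}{2} \right)}.$$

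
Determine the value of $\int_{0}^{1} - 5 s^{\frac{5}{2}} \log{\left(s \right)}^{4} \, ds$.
$- \frac{3840}{16807}$

Consider the simpler parametrised integral
$$J(a) = \int_{0}^{1} - 5 s^{a} \, ds = - \frac{5}{a + 1}.$$

Differentiating under the integral sign brings down a factor of $\ln s$:
$$\frac{dJ}{da} = \int_{0}^{1} - 5 s^{a} \log{\left(s \right)} \, ds = \frac{5}{\left(a + 1\right)^{2}}.$$

Repeating $4$ times in total — each differentiation brings down another $\ln s$ — gives
$$\frac{d^{4}J}{da^{4}} = \int_{0}^{1} - 5 s^{a} \log{\left(s \right)}^{4} \, ds = - \frac{120}{\left(a + 1\right)^{5}},$$
and the integrand here is exactly the target integrand, so $I = - \frac{120}{\left(a + 1\right)^{5}}$.

Setting $a = \frac{5}{2}$:
$$I = - \frac{3840}{16807}.$$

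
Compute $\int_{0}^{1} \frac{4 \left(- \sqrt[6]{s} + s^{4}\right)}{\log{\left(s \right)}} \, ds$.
$\log{\left(\frac{810000}{2401} \right)}$

Replace the exponent $4$ by a parameter $a$: let $I(a) = \int_{0}^{1} \frac{4 \left(- \sqrt[6]{s} + s^{a}\right)}{\log{\left(s \right)}} \, ds$.

Since $\dfrac{\partial}{\partial a}\,s^{a} = s^{a} \ln s$, the $\ln s$ in the denominator cancels and
$$\frac{dI}{da} = \int_{0}^{1} 4 s^{a} \, ds = 4 \left[\frac{s^{a+1}}{a+1}\right]_0^1 = \frac{4}{a + 1}.$$

Integrating with respect to $a$ gives $I(a) = \log{\left(\frac{1296 \left(a + 1\right)^{4}}{2401} \right)} + C$.

At $a = \frac{1}{6}$ the integrand is identically $0$, so $I(\frac{1}{6}) = 0$. The closed form gives $0$, hence $C = 0$.

Setting $a = 4$:
$$I = \log{\left(\frac{810000}{2401} \right)}.$$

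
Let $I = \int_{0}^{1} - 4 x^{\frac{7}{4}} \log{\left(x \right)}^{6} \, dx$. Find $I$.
$- \frac{47185920}{19487171}$

Consider the simpler parametrised integral
$$J(a) = \int_{0}^{1} - 4 x^{a} \, dx = - \frac{4}{a + 1}.$$

Differentiating under the integral sign brings down a factor of $\ln x$:
$$\frac{dJ}{da} = \int_{0}^{1} - 4 x^{a} \log{\left(x \right)} \, dx = \frac{4}{\left(a + 1\right)^{2}}.$$

Repeating $6$ times in total — each differentiation brings down another $\ln x$ — gives
$$\frac{d^{6}J}{da^{6}} = \int_{0}^{1} - 4 x^{a} \log{\left(x \right)}^{6} \, dx = - \frac{2880}{\left(a + 1\right)^{7}},$$
and the integrand here is exactly the target integrand, so $I = - \frac{2880}{\left(a + 1\right)^{7}}$.

Setting $a = \frac{7}{4}$:
$$I = - \frac{47185920}{19487171}.$$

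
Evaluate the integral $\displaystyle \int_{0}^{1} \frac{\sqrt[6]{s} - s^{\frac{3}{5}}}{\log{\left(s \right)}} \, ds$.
$\log{\left(\frac{35}{48} \right)}$

Consider the one-parameter family: let $I(a) = \int_{0}^{1} \frac{- s^{\frac{3}{5}} + s^{a}}{\log{\left(s \right)}} \, ds$.

Since $\dfrac{\partial}{\partial a}\,s^{a} = s^{a} \ln s$, the $\ln s$ in the denominator cancels and
$$\frac{dI}{da} = \int_{0}^{1} s^{a} \, ds = \left[\frac{s^{a+1}}{a+1}\right]_0^1 = \frac{1}{a + 1}.$$

Integrating with respect to $a$ gives $I(a) = \log{\left(\frac{5 a}{8} + \frac{5}{8} \right)} + C$.

At $a = \frac{3}{5}$ the integrand is identically $0$, so $I(\frac{3}{5}) = 0$. The closed form gives $0$, hence $C = 0$.

Setting $a = \frac{1}{6}$:
$$I = \log{\left(\frac{35}{48} \right)}.$$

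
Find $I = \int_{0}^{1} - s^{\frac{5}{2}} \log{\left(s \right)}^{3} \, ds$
$\frac{96}{2401}$

Start from the elementary integral
$$J(a) = \int_{0}^{1} - s^{a} \, ds = - \frac{1}{a + 1}.$$

Differentiating under the integral sign brings down a factor of $\ln s$:
$$\frac{dJ}{da} = \int_{0}^{1} - s^{a} \log{\left(s \right)} \, ds = \frac{1}{\left(a + 1\right)^{2}}.$$

Repeating $3$ times in total — each differentiation brings down another $\ln s$ — gives
$$\frac{d^{3}J}{da^{3}} = \int_{0}^{1} - s^{a} \log{\left(s \right)}^{3} \, ds = \frac{6}{\left(a + 1\right)^{4}},$$
and the integrand here is exactly the target integrand, so $I = \frac{6}{\left(a + 1\right)^{4}}$.

Setting $a = \frac{5}{2}$:
$$I = \frac{96}{2401}.$$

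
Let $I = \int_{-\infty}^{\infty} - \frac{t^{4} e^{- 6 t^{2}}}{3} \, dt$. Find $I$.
$- \frac{\sqrt{6} \sqrt{\pi}}{864}$

Consider the simpler parametrised integral
$$J(a) = \int_{-\infty}^{\infty} - \frac{e^{- a t^{2}}}{3} \, dt = - \frac{\sqrt{\pi}}{3 \sqrt{a}}.$$

Differentiating under the integral sign brings down a factor of $(-t^2)$:
$$\frac{dJ}{da} = \int_{-\infty}^{\infty} \frac{t^{2} e^{- a t^{2}}}{3} \, dt = \frac{\sqrt{\pi}}{6 a^{\frac{3}{2}}}.$$

Repeating twice in total — each differentiation brings down another $(-t^2)$ — gives
$$\frac{d^{2}J}{da^{2}} = \int_{-\infty}^{\infty} - \frac{t^{4} e^{- a t^{2}}}{3} \, dt = - \frac{\sqrt{\pi}}{4 a^{\frac{5}{2}}},$$
and the integrand here is exactly the target integrand, so $I = - \frac{\sqrt{\pi}}{4 a^{\frac{5}{2}}}$.

Setting $a = 6$:
$$I = - \frac{\sqrt{6} \sqrt{\pi}}{864}.$$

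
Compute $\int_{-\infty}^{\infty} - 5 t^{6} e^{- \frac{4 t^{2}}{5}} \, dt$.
$- \frac{9375 \sqrt{5} \sqrt{\pi}}{1024}$

Start from the elementary integral
$$J(a) = \int_{-\infty}^{\infty} - 5 e^{- a t^{2}} \, dt = - \frac{5 \sqrt{\pi}}{\sqrt{a}}.$$

Differentiating under the integral sign brings down a factor of $(-t^2)$:
$$\frac{dJ}{da} = \int_{-\infty}^{\infty} 5 t^{2} e^{- a t^{2}} \, dt = \frac{5 \sqrt{\pi}}{2 a^{\frac{3}{2}}}.$$

Repeating $3$ times in total — each differentiation brings down another $(-t^2)$ — gives
$$\frac{d^{3}J}{da^{3}} = \int_{-\infty}^{\infty} 5 t^{6} e^{- a t^{2}} \, dt = \frac{75 \sqrt{\pi}}{8 a^{\frac{7}{2}}},$$
and the integrand here is $(-1)^{3}$ times the target integrand, so $I = (-1)^{3}\,\frac{d^{3}J}{da^{3}} = - \frac{75 \sqrt{\pi}}{8 a^{\frac{7}{2}}}$.

Setting $a = \frac{4}{5}$:
$$I = - \frac{9375 \sqrt{5} \sqrt{\pi}}{1024}.$$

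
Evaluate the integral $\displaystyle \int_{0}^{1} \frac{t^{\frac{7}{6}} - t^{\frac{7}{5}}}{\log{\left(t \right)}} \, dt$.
$\log{\left(\frac{65}{72} \right)}$

Introduce a parameter $a$ in the exponent: let $I(a) = \int_{0}^{1} \frac{- t^{\frac{7}{5}} + t^{a}}{\log{\left(t \right)}} \, dt$.

Since $\dfrac{\partial}{\partial a}\,t^{a} = t^{a} \ln t$, the $\ln t$ in the denominator cancels and
$$\frac{dI}{da} = \int_{0}^{1} t^{a} \, dt = \left[\frac{t^{a+1}}{a+1}\right]_0^1 = \frac{1}{a + 1}.$$

Integrating with respect to $a$ gives $I(a) = \log{\left(\frac{5 a}{12} + \frac{5}{12} \right)} + C$.

At $a = \frac{7}{5}$ the integrand is identically $0$, so $I(\frac{7}{5}) = 0$. The closed form gives $0$, hence $C = 0$.

Setting $a = \frac{7}{6}$:
$$I = \log{\left(\frac{65}{72} \right)}.$$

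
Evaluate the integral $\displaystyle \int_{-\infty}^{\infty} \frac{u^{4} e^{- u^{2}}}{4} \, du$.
$\frac{3 \sqrt{\pi}}{16}$

Start from the elementary integral
$$J(a) = \int_{-\infty}^{\infty} \frac{e^{- a u^{2}}}{4} \, du = \frac{\sqrt{\pi}}{4 \sqrt{a}}.$$

Differentiating under the integral sign brings down a factor of $(-u^2)$:
$$\frac{dJ}{da} = \int_{-\infty}^{\infty} - \frac{u^{2} e^{- a u^{2}}}{4} \, du = - \frac{\sqrt{\pi}}{8 a^{\frac{3}{2}}}.$$

Repeating twice in total — each differentiation brings down another $(-u^2)$ — gives
$$\frac{d^{2}J}{da^{2}} = \int_{-\infty}^{\infty} \frac{u^{4} e^{- a u^{2}}}{4} \, du = \frac{3 \sqrt{\pi}}{16 a^{\frac{5}{2}}},$$
and the integrand here is exactly the target integrand, so $I = \frac{3 \sqrt{\pi}}{16 a^{\frac{5}{2}}}$.

Setting $a = 1$:
$$I = \frac{3 \sqrt{\pi}}{16}.$$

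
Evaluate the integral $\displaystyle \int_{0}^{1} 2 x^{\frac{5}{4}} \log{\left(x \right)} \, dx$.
$- \frac{32}{81}$

Begin with the known integral
$$J(a) = \int_{0}^{1} 2 x^{a} \, dx = \frac{2}{a + 1}.$$

Differentiating under the integral sign brings down a factor of $\ln x$:
$$\frac{dJ}{da} = \int_{0}^{1} 2 x^{a} \log{\left(x \right)} \, dx = - \frac{2}{\left(a + 1\right)^{2}}.$$

The integral on the left is $I$, so $I = - \frac{2}{\left(a + 1\right)^{2}}$.

Setting $a = \frac{5}{4}$:
$$I = - \frac{32}{81}.$$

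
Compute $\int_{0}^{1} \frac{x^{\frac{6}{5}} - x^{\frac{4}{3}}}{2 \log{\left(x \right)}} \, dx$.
$\log{\left(\frac{\sqrt{1155}}{35} \right)}$

Replace the exponent $\frac{4}{3}$ by a parameter $a$: let $I(a) = \int_{0}^{1} \frac{x^{\frac{6}{5}} - x^{a}}{2 \log{\left(x \right)}} \, dx$.

Since $\dfrac{\partial}{\partial a}\,x^{a} = x^{a} \ln x$, the $\ln x$ in the denominator cancels and
$$\frac{dI}{da} = \int_{0}^{1} - \frac{1}{2} x^{a} \, dx = - \frac{1}{2} \left[\frac{x^{a+1}}{a+1}\right]_0^1 = - \frac{1}{2 a + 2}.$$

Integrating with respect to $a$ gives $I(a) = - \frac{\log{\left(a + 1 \right)}}{2} - \frac{\log{\left(5 \right)}}{2} + \frac{\log{\left(11 \right)}}{2} + C$.

At $a = \frac{6}{5}$ the integrand is identically $0$, so $I(\frac{6}{5}) = 0$. The closed form gives $0$, hence $C = 0$.

Setting $a = \frac{4}{3}$:
$$I = \log{\left(\frac{\sqrt{1155}}{35} \right)}.$$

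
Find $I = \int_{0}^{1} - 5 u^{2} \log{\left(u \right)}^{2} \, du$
$- \frac{10}{27}$

Consider the simpler parametrised integral
$$J(a) = \int_{0}^{1} - 5 u^{a} \, du = - \frac{5}{a + 1}.$$

Differentiating under the integral sign brings down a factor of $\ln u$:
$$\frac{dJ}{da} = \int_{0}^{1} - 5 u^{a} \log{\left(u \right)} \, du = \frac{5}{\left(a + 1\right)^{2}}.$$

Repeating twice in total — each differentiation brings down another $\ln u$ — gives
$$\frac{d^{2}J}{da^{2}} = \int_{0}^{1} - 5 u^{a} \log{\left(u \right)}^{2} \, du = - \frac{10}{\left(a + 1\right)^{3}},$$
and the integrand here is exactly the target integrand, so $I = - \frac{10}{\left(a + 1\right)^{3}}$.

Setting $a = 2$:
$$I = - \frac{10}{27}.$$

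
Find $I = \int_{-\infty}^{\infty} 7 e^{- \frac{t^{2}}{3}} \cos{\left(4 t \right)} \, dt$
$\frac{7 \sqrt{3} \sqrt{\pi}}{e^{12}}$

Treat the cosine frequency as a parameter and define $I(b) = \int_{-\infty}^{\infty} 7 e^{- \frac{t^{2}}{3}} \cos{\left(b t \right)} \, dt$.

Differentiating under the integral sign,
$$I'(b) = \int_{-\infty}^{\infty} - 7 t e^{- \frac{t^{2}}{3}} \sin{\left(b t \right)} \, dt.$$

Integrate $\int_{-\infty}^{\infty} t \sin(b t)\, e^{- \frac{t^{2}}{3}}\, dt$ by parts with $u = \sin(b t)$ and $dv = t\, e^{- \frac{t^{2}}{3}}\, dt$, giving $v = - \frac{3 e^{- \frac{t^{2}}{3}}}{2}$. The boundary term vanishes and
$$\int_{-\infty}^{\infty} t \sin(b t)\, e^{- \frac{t^{2}}{3}}\, dt = \frac{3 b}{2} \int_{-\infty}^{\infty} \cos(b t)\, e^{- \frac{t^{2}}{3}}\, dt,$$
so $I'(b) = - \frac{3 b}{2}\, I(b)$.

This is a separable first-order ODE; solving with the initial condition $I(0) = \int_{-\infty}^{\infty} 7 e^{- \frac{t^{2}}{3}}\,dt = 7 \sqrt{3} \sqrt{\pi}$ gives
$$I(b) = 7 \sqrt{3} \sqrt{\pi} e^{- \frac{3 b^{2}}{4}}.$$

Setting $b = 4$:
$$I = \frac{7 \sqrt{3} \sqrt{\pi}}{e^{12}}.$$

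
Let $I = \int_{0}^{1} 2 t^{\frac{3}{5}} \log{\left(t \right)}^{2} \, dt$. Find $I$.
$\frac{125}{128}$

Start from the elementary integral
$$J(a) = \int_{0}^{1} 2 t^{a} \, dt = \frac{2}{a + 1}.$$

Differentiating under the integral sign brings down a factor of $\ln t$:
$$\frac{dJ}{da} = \int_{0}^{1} 2 t^{a} \log{\left(t \right)} \, dt = - \frac{2}{\left(a + 1\right)^{2}}.$$

Repeating twice in total — each differentiation brings down another $\ln t$ — gives
$$\frac{d^{2}J}{da^{2}} = \int_{0}^{1} 2 t^{a} \log{\left(t \right)}^{2} \, dt = \frac{4}{\left(a + 1\right)^{3}},$$
and the integrand here is exactly the target integrand, so $I = \frac{4}{\left(a + 1\right)^{3}}$.

Setting $a = \frac{3}{5}$:
$$I = \frac{125}{128}.$$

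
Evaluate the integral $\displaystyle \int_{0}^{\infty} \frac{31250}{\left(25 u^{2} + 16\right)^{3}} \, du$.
$\frac{9375 \pi}{8192}$

Start from the standard arctangent integral
$$J(a) = \int_{0}^{\infty} \frac{2}{a^{2} + u^{2}} \, du = \frac{\pi}{a}.$$

Differentiating under the integral sign with respect to $a$,
$$\frac{dJ}{da} = \int_{0}^{\infty} - \frac{4 a}{\left(a^{2} + u^{2}\right)^{2}} \, du = - \frac{\pi}{a^{2}},$$
so $\int_{0}^{\infty} \frac{2}{\left(a^{2} + u^{2}\right)^{2}} \, du = \frac{\pi}{2 a^{3}}$.

Repeating — each differentiation of $1/(u^2+a^2)^j$ produces $-2ja/(u^2+a^2)^{j+1}$ — and dividing through by $-2ja$ at each step yields, after $2$ differentiations in total,
$$\int_{0}^{\infty} \frac{2}{\left(a^{2} + u^{2}\right)^{3}} \, du = \frac{3 \pi}{8 a^{5}}.$$

Setting $a = \frac{4}{5}$:
$$I = \frac{9375 \pi}{8192}.$$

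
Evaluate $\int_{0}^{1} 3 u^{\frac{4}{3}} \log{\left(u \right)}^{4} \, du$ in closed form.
$\frac{17496}{16807}$

Consider the simpler parametrised integral
$$J(a) = \int_{0}^{1} 3 u^{a} \, du = \frac{3}{a + 1}.$$

Differentiating under the integral sign brings down a factor of $\ln u$:
$$\frac{dJ}{da} = \int_{0}^{1} 3 u^{a} \log{\left(u \right)} \, du = - \frac{3}{\left(a + 1\right)^{2}}.$$

Repeating $4$ times in total — each differentiation brings down another $\ln u$ — gives
$$\frac{d^{4}J}{da^{4}} = \int_{0}^{1} 3 u^{a} \log{\left(u \right)}^{4} \, du = \frac{72}{\left(a + 1\right)^{5}},$$
and the integrand here is exactly the target integrand, so $I = \frac{72}{\left(a + 1\right)^{5}}$.

Setting $a = \frac{4}{3}$:
$$I = \frac{17496}{16807}.$$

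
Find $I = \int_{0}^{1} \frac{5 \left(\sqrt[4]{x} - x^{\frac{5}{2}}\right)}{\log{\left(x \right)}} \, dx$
$- \log{\left(\frac{537824}{3125} \right)}$

Introduce a parameter $a$ in the exponent: let $I(a) = \int_{0}^{1} \frac{5 \left(\sqrt[4]{x} - x^{a}\right)}{\log{\left(x \right)}} \, dx$.

Since $\dfrac{\partial}{\partial a}\,x^{a} = x^{a} \ln x$, the $\ln x$ in the denominator cancels and
$$\frac{dI}{da} = \int_{0}^{1} -5 x^{a} \, dx = -5 \left[\frac{x^{a+1}}{a+1}\right]_0^1 = - \frac{5}{a + 1}.$$

Integrating with respect to $a$ gives $I(a) = - \log{\left(\frac{1024 \left(a + 1\right)^{5}}{3125} \right)} + C$.

At $a = \frac{1}{4}$ the integrand is identically $0$, so $I(\frac{1}{4}) = 0$. The closed form gives $0$, hence $C = 0$.

Setting $a = \frac{5}{2}$:
$$I = - \log{\left(\frac{537824}{3125} \right)}.$$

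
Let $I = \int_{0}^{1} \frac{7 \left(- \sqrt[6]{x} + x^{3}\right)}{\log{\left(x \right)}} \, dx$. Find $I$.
$\log{\left(\frac{4586471424}{823543} \right)}$

Introduce a parameter $a$ in the exponent: let $I(a) = \int_{0}^{1} \frac{7 \left(- \sqrt[6]{x} + x^{a}\right)}{\log{\left(x \right)}} \, dx$.

Since $\dfrac{\partial}{\partial a}\,x^{a} = x^{a} \ln x$, the $\ln x$ in the denominator cancels and
$$\frac{dI}{da} = \int_{0}^{1} 7 x^{a} \, dx = 7 \left[\frac{x^{a+1}}{a+1}\right]_0^1 = \frac{7}{a + 1}.$$

Integrating with respect to $a$ gives $I(a) = \log{\left(\frac{279936 \left(a + 1\right)^{7}}{823543} \right)} + C$.

At $a = \frac{1}{6}$ the integrand is identically $0$, so $I(\frac{1}{6}) = 0$. The closed form gives $0$, hence $C = 0$.

Setting $a = 3$:
$$I = \log{\left(\frac{4586471424}{823543} \right)}.$$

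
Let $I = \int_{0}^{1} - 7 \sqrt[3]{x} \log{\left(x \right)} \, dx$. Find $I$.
$\frac{63}{16}$

Begin with the known integral
$$J(a) = \int_{0}^{1} - 7 x^{a} \, dx = - \frac{7}{a + 1}.$$

Differentiating under the integral sign brings down a factor of $\ln x$:
$$\frac{dJ}{da} = \int_{0}^{1} - 7 x^{a} \log{\left(x \right)} \, dx = \frac{7}{\left(a + 1\right)^{2}}.$$

The integral on the left is $I$, so $I = \frac{7}{\left(a + 1\right)^{2}}$.

Setting $a = \frac{1}{3}$:
$$I = \frac{63}{16}.$$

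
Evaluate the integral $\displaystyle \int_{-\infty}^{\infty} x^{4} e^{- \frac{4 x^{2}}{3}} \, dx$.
$\frac{27 \sqrt{3} \sqrt{\pi}}{128}$

Begin with the known integral
$$J(a) = \int_{-\infty}^{\infty} e^{- a x^{2}} \, dx = \frac{\sqrt{\pi}}{\sqrt{a}}.$$

Differentiating under the integral sign brings down a factor of $(-x^2)$:
$$\frac{dJ}{da} = \int_{-\infty}^{\infty} - x^{2} e^{- a x^{2}} \, dx = - \frac{\sqrt{\pi}}{2 a^{\frac{3}{2}}}.$$

Repeating twice in total — each differentiation brings down another $(-x^2)$ — gives
$$\frac{d^{2}J}{da^{2}} = \int_{-\infty}^{\infty} x^{4} e^{- a x^{2}} \, dx = \frac{3 \sqrt{\pi}}{4 a^{\frac{5}{2}}},$$
and the integrand here is exactly the target integrand, so $I = \frac{3 \sqrt{\pi}}{4 a^{\frac{5}{2}}}$.

Setting $a = \frac{4}{3}$:
$$I = \frac{27 \sqrt{3} \sqrt{\pi}}{128}.$$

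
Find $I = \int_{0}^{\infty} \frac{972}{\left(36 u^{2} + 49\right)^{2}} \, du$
$\frac{81 \pi}{686}$

Start from the standard arctangent integral
$$J(a) = \int_{0}^{\infty} \frac{3}{4 \left(a^{2} + u^{2}\right)} \, du = \frac{3 \pi}{8 a}.$$

Differentiating under the integral sign with respect to $a$,
$$\frac{dJ}{da} = \int_{0}^{\infty} - \frac{3 a}{2 \left(a^{2} + u^{2}\right)^{2}} \, du = - \frac{3 \pi}{8 a^{2}},$$
so $\int_{0}^{\infty} \frac{3}{4 \left(a^{2} + u^{2}\right)^{2}} \, du = \frac{3 \pi}{16 a^{3}}$.

Setting $a = \frac{7}{6}$:
$$I = \frac{81 \pi}{686}.$$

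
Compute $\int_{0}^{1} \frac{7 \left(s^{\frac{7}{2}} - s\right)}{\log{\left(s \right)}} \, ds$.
$- \log{\left(\frac{16384}{4782969} \right)}$

Replace the exponent $1$ by a parameter $a$: let $I(a) = \int_{0}^{1} \frac{7 \left(s^{\frac{7}{2}} - s^{a}\right)}{\log{\left(s \right)}} \, ds$.

Since $\dfrac{\partial}{\partial a}\,s^{a} = s^{a} \ln s$, the $\ln s$ in the denominator cancels and
$$\frac{dI}{da} = \int_{0}^{1} -7 s^{a} \, ds = -7 \left[\frac{s^{a+1}}{a+1}\right]_0^1 = - \frac{7}{a + 1}.$$

Integrating with respect to $a$ gives $I(a) = - \log{\left(\frac{128 \left(a + 1\right)^{7}}{4782969} \right)} + C$.

At $a = \frac{7}{2}$ the integrand is identically $0$, so $I(\frac{7}{2}) = 0$. The closed form gives $0$, hence $C = 0$.

Setting $a = 1$:
$$I = - \log{\left(\frac{16384}{4782969} \right)}.$$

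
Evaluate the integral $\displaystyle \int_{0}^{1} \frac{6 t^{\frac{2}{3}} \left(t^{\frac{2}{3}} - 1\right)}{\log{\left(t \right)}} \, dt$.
$\log{\left(\frac{117649}{15625} \right)}$

Replace the exponent $\frac{4}{3}$ by a parameter $a$: let $I(a) = \int_{0}^{1} \frac{6 \left(- t^{\frac{2}{3}} + t^{a}\right)}{\log{\left(t \right)}} \, dt$.

Since $\dfrac{\partial}{\partial a}\,t^{a} = t^{a} \ln t$, the $\ln t$ in the denominator cancels and
$$\frac{dI}{da} = \int_{0}^{1} 6 t^{a} \, dt = 6 \left[\frac{t^{a+1}}{a+1}\right]_0^1 = \frac{6}{a + 1}.$$

Integrating with respect to $a$ gives $I(a) = \log{\left(\frac{729 \left(a + 1\right)^{6}}{15625} \right)} + C$.

At $a = \frac{2}{3}$ the integrand is identically $0$, so $I(\frac{2}{3}) = 0$. The closed form gives $0$, hence $C = 0$.

Setting $a = \frac{4}{3}$:
$$I = \log{\left(\frac{117649}{15625} \right)}.$$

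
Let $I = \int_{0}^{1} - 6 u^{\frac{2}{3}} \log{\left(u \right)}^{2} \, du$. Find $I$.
$- \frac{324}{125}$

Start from the elementary integral
$$J(a) = \int_{0}^{1} - 6 u^{a} \, du = - \frac{6}{a + 1}.$$

Differentiating under the integral sign brings down a factor of $\ln u$:
$$\frac{dJ}{da} = \int_{0}^{1} - 6 u^{a} \log{\left(u \right)} \, du = \frac{6}{\left(a + 1\right)^{2}}.$$

Repeating twice in total — each differentiation brings down another $\ln u$ — gives
$$\frac{d^{2}J}{da^{2}} = \int_{0}^{1} - 6 u^{a} \log{\left(u \right)}^{2} \, du = - \frac{12}{\left(a + 1\right)^{3}},$$
and the integrand here is exactly the target integrand, so $I = - \frac{12}{\left(a + 1\right)^{3}}$.

Setting $a = \frac{2}{3}$:
$$I = - \frac{324}{125}.$$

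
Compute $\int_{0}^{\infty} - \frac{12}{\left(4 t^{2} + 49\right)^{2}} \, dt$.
$- \frac{3 \pi}{686}$

Recall the elementary integral
$$J(a) = \int_{0}^{\infty} - \frac{3}{4 \left(a^{2} + t^{2}\right)} \, dt = - \frac{3 \pi}{8 a}.$$

Differentiating under the integral sign with respect to $a$,
$$\frac{dJ}{da} = \int_{0}^{\infty} \frac{3 a}{2 \left(a^{2} + t^{2}\right)^{2}} \, dt = \frac{3 \pi}{8 a^{2}},$$
so $\int_{0}^{\infty} - \frac{3}{4 \left(a^{2} + t^{2}\right)^{2}} \, dt = - \frac{3 \pi}{16 a^{3}}$.

Setting $a = \frac{7}{2}$:
$$I = - \frac{3 \pi}{686}.$$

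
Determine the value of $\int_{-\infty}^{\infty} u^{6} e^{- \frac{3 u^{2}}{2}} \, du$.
$\frac{5 \sqrt{6} \sqrt{\pi}}{27}$

Start from the elementary integral
$$J(a) = \int_{-\infty}^{\infty} e^{- a u^{2}} \, du = \frac{\sqrt{\pi}}{\sqrt{a}}.$$

Differentiating under the integral sign brings down a factor of $(-u^2)$:
$$\frac{dJ}{da} = \int_{-\infty}^{\infty} - u^{2} e^{- a u^{2}} \, du = - \frac{\sqrt{\pi}}{2 a^{\frac{3}{2}}}.$$

Repeating $3$ times in total — each differentiation brings down another $(-u^2)$ — gives
$$\frac{d^{3}J}{da^{3}} = \int_{-\infty}^{\infty} - u^{6} e^{- a u^{2}} \, du = - \frac{15 \sqrt{\pi}}{8 a^{\frac{7}{2}}},$$
and the integrand here is $(-1)^{3}$ times the target integrand, so $I = (-1)^{3}\,\frac{d^{3}J}{da^{3}} = \frac{15 \sqrt{\pi}}{8 a^{\frac{7}{2}}}$.

Setting $a = \frac{3}{2}$:
$$I = \frac{5 \sqrt{6} \sqrt{\pi}}{27}.$$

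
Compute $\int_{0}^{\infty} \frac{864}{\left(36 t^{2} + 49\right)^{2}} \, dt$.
$\frac{36 \pi}{343}$

Start from the standard arctangent integral
$$J(a) = \int_{0}^{\infty} \frac{2}{3 \left(a^{2} + t^{2}\right)} \, dt = \frac{\pi}{3 a}.$$

Differentiating under the integral sign with respect to $a$,
$$\frac{dJ}{da} = \int_{0}^{\infty} - \frac{4 a}{3 \left(a^{2} + t^{2}\right)^{2}} \, dt = - \frac{\pi}{3 a^{2}},$$
so $\int_{0}^{\infty} \frac{2}{3 \left(a^{2} + t^{2}\right)^{2}} \, dt = \frac{\pi}{6 a^{3}}$.

Setting $a = \frac{7}{6}$:
$$I = \frac{36 \pi}{343}.$$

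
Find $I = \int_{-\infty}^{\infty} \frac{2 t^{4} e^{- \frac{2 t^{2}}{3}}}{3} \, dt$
$\frac{9 \sqrt{6} \sqrt{\pi}}{16}$

Begin with the known integral
$$J(a) = \int_{-\infty}^{\infty} \frac{2 e^{- a t^{2}}}{3} \, dt = \frac{2 \sqrt{\pi}}{3 \sqrt{a}}.$$

Differentiating under the integral sign brings down a factor of $(-t^2)$:
$$\frac{dJ}{da} = \int_{-\infty}^{\infty} - \frac{2 t^{2} e^{- a t^{2}}}{3} \, dt = - \frac{\sqrt{\pi}}{3 a^{\frac{3}{2}}}.$$

Repeating twice in total — each differentiation brings down another $(-t^2)$ — gives
$$\frac{d^{2}J}{da^{2}} = \int_{-\infty}^{\infty} \frac{2 t^{4} e^{- a t^{2}}}{3} \, dt = \frac{\sqrt{\pi}}{2 a^{\frac{5}{2}}},$$
and the integrand here is exactly the target integrand, so $I = \frac{\sqrt{\pi}}{2 a^{\frac{5}{2}}}$.

Setting $a = \frac{2}{3}$:
$$I = \frac{9 \sqrt{6} \sqrt{\pi}}{16}.$$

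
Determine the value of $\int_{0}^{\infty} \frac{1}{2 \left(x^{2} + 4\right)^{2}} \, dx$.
$\frac{\pi}{64}$

Begin with the known result
$$J(a) = \int_{0}^{\infty} \frac{1}{2 \left(a^{2} + x^{2}\right)} \, dx = \frac{\pi}{4 a}.$$

Differentiating under the integral sign with respect to $a$,
$$\frac{dJ}{da} = \int_{0}^{\infty} - \frac{a}{\left(a^{2} + x^{2}\right)^{2}} \, dx = - \frac{\pi}{4 a^{2}},$$
so $\int_{0}^{\infty} \frac{1}{2 \left(a^{2} + x^{2}\right)^{2}} \, dx = \frac{\pi}{8 a^{3}}$.

Setting $a = 2$:
$$I = \frac{\pi}{64}.$$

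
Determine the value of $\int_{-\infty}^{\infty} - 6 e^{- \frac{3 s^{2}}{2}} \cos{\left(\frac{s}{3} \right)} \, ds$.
$- \frac{2 \sqrt{6} \sqrt{\pi}}{e^{\frac{1}{54}}}$

Let $b$ denote the cosine frequency and define $I(b) = \int_{-\infty}^{\infty} - 6 e^{- \frac{3 s^{2}}{2}} \cos{\left(b s \right)} \, ds$.

Differentiating under the integral sign,
$$I'(b) = \int_{-\infty}^{\infty} 6 s e^{- \frac{3 s^{2}}{2}} \sin{\left(b s \right)} \, ds.$$

Integrate $\int_{-\infty}^{\infty} s \sin(b s)\, e^{- \frac{3 s^{2}}{2}}\, ds$ by parts with $u = \sin(b s)$ and $dv = s\, e^{- \frac{3 s^{2}}{2}}\, ds$, giving $v = - \frac{e^{- \frac{3 s^{2}}{2}}}{3}$. The boundary term vanishes and
$$\int_{-\infty}^{\infty} s \sin(b s)\, e^{- \frac{3 s^{2}}{2}}\, ds = \frac{b}{3} \int_{-\infty}^{\infty} \cos(b s)\, e^{- \frac{3 s^{2}}{2}}\, ds,$$
so $I'(b) = - \frac{b}{3}\, I(b)$.

This is a separable first-order ODE; solving with the initial condition $I(0) = \int_{-\infty}^{\infty} - 6 e^{- \frac{3 s^{2}}{2}}\,ds = - 2 \sqrt{6} \sqrt{\pi}$ gives
$$I(b) = - 2 \sqrt{6} \sqrt{\pi} e^{- \frac{b^{2}}{6}}.$$

Setting $b = \frac{1}{3}$:
$$I = - \frac{2 \sqrt{6} \sqrt{\pi}}{e^{\frac{1}{54}}}.$$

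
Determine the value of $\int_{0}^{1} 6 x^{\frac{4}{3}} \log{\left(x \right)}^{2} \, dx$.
$\frac{324}{343}$

Start from the elementary integral
$$J(a) = \int_{0}^{1} 6 x^{a} \, dx = \frac{6}{a + 1}.$$

Differentiating under the integral sign brings down a factor of $\ln x$:
$$\frac{dJ}{da} = \int_{0}^{1} 6 x^{a} \log{\left(x \right)} \, dx = - \frac{6}{\left(a + 1\right)^{2}}.$$

Repeating twice in total — each differentiation brings down another $\ln x$ — gives
$$\frac{d^{2}J}{da^{2}} = \int_{0}^{1} 6 x^{a} \log{\left(x \right)}^{2} \, dx = \frac{12}{\left(a + 1\right)^{3}},$$
and the integrand here is exactly the target integrand, so $I = \frac{12}{\left(a + 1\right)^{3}}$.

Setting $a = \frac{4}{3}$:
$$I = \frac{324}{343}.$$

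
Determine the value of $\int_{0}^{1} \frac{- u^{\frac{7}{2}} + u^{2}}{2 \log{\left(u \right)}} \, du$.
$- \frac{\log{\left(3 \right)}}{2} + \frac{\log{\left(2 \right)}}{2}$

Replace the exponent $\frac{7}{2}$ by a parameter $a$: let $I(a) = \int_{0}^{1} \frac{u^{2} - u^{a}}{2 \log{\left(u \right)}} \, du$.

Since $\dfrac{\partial}{\partial a}\,u^{a} = u^{a} \ln u$, the $\ln u$ in the denominator cancels and
$$\frac{dI}{da} = \int_{0}^{1} - \frac{1}{2} u^{a} \, du = - \frac{1}{2} \left[\frac{u^{a+1}}{a+1}\right]_0^1 = - \frac{1}{2 a + 2}.$$

Integrating with respect to $a$ gives $I(a) = - \frac{\log{\left(a + 1 \right)}}{2} + \frac{\log{\left(3 \right)}}{2} + C$.

At $a = 2$ the integrand is identically $0$, so $I(2) = 0$. The closed form gives $0$, hence $C = 0$.

Setting $a = \frac{7}{2}$:
$$I = - \frac{\log{\left(3 \right)}}{2} + \frac{\log{\left(2 \right)}}{2}.$$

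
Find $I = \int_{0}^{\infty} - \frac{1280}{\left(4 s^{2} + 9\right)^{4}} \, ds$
$- \frac{100 \pi}{2187}$

Begin with the known result
$$J(a) = \int_{0}^{\infty} - \frac{5}{a^{2} + s^{2}} \, ds = - \frac{5 \pi}{2 a}.$$

Differentiating under the integral sign with respect to $a$,
$$\frac{dJ}{da} = \int_{0}^{\infty} \frac{10 a}{\left(a^{2} + s^{2}\right)^{2}} \, ds = \frac{5 \pi}{2 a^{2}},$$
so $\int_{0}^{\infty} - \frac{5}{\left(a^{2} + s^{2}\right)^{2}} \, ds = - \frac{5 \pi}{4 a^{3}}$.

Repeating — each differentiation of $1/(s^2+a^2)^j$ produces $-2ja/(s^2+a^2)^{j+1}$ — and dividing through by $-2ja$ at each step yields, after $3$ differentiations in total,
$$\int_{0}^{\infty} - \frac{5}{\left(a^{2} + s^{2}\right)^{4}} \, ds = - \frac{25 \pi}{32 a^{7}}.$$

Setting $a = \frac{3}{2}$:
$$I = - \frac{100 \pi}{2187}.$$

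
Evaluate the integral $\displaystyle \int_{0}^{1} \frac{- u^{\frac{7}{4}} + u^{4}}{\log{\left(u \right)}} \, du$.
$\log{\left(\frac{20}{11} \right)}$

Introduce a parameter $a$ in the exponent: let $I(a) = \int_{0}^{1} \frac{- u^{\frac{7}{4}} + u^{a}}{\log{\left(u \right)}} \, du$.

Since $\dfrac{\partial}{\partial a}\,u^{a} = u^{a} \ln u$, the $\ln u$ in the denominator cancels and
$$\frac{dI}{da} = \int_{0}^{1} u^{a} \, du = \left[\frac{u^{a+1}}{a+1}\right]_0^1 = \frac{1}{a + 1}.$$

Integrating with respect to $a$ gives $I(a) = \log{\left(\frac{4 a}{11} + \frac{4}{11} \right)} + C$.

At $a = \frac{7}{4}$ the integrand is identically $0$, so $I(\frac{7}{4}) = 0$. The closed form gives $0$, hence $C = 0$.

Setting $a = 4$:
$$I = \log{\left(\frac{20}{11} \right)}.$$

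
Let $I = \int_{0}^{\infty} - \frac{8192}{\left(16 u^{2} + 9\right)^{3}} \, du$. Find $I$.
$- \frac{128 \pi}{81}$

Recall the elementary integral
$$J(a) = \int_{0}^{\infty} - \frac{2}{a^{2} + u^{2}} \, du = - \frac{\pi}{a}.$$

Differentiating under the integral sign with respect to $a$,
$$\frac{dJ}{da} = \int_{0}^{\infty} \frac{4 a}{\left(a^{2} + u^{2}\right)^{2}} \, du = \frac{\pi}{a^{2}},$$
so $\int_{0}^{\infty} - \frac{2}{\left(a^{2} + u^{2}\right)^{2}} \, du = - \frac{\pi}{2 a^{3}}$.

Repeating — each differentiation of $1/(u^2+a^2)^j$ produces $-2ja/(u^2+a^2)^{j+1}$ — and dividing through by $-2ja$ at each step yields, after $2$ differentiations in total,
$$\int_{0}^{\infty} - \frac{2}{\left(a^{2} + u^{2}\right)^{3}} \, du = - \frac{3 \pi}{8 a^{5}}.$$

Setting $a = \frac{3}{4}$:
$$I = - \frac{128 \pi}{81}.$$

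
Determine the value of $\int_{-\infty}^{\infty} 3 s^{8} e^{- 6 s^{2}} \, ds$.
$\frac{35 \sqrt{6} \sqrt{\pi}}{13824}$

Begin with the known integral
$$J(a) = \int_{-\infty}^{\infty} 3 e^{- a s^{2}} \, ds = \frac{3 \sqrt{\pi}}{\sqrt{a}}.$$

Differentiating under the integral sign brings down a factor of $(-s^2)$:
$$\frac{dJ}{da} = \int_{-\infty}^{\infty} - 3 s^{2} e^{- a s^{2}} \, ds = - \frac{3 \sqrt{\pi}}{2 a^{\frac{3}{2}}}.$$

Repeating $4$ times in total — each differentiation brings down another $(-s^2)$ — gives
$$\frac{d^{4}J}{da^{4}} = \int_{-\infty}^{\infty} 3 s^{8} e^{- a s^{2}} \, ds = \frac{315 \sqrt{\pi}}{16 a^{\frac{9}{2}}},$$
and the integrand here is exactly the target integrand, so $I = \frac{315 \sqrt{\pi}}{16 a^{\frac{9}{2}}}$.

Setting $a = 6$:
$$I = \frac{35 \sqrt{6} \sqrt{\pi}}{13824}.$$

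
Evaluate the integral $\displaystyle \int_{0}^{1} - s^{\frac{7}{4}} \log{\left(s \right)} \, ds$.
$\frac{16}{121}$

Begin with the known integral
$$J(a) = \int_{0}^{1} - s^{a} \, ds = - \frac{1}{a + 1}.$$

Differentiating under the integral sign brings down a factor of $\ln s$:
$$\frac{dJ}{da} = \int_{0}^{1} - s^{a} \log{\left(s \right)} \, ds = \frac{1}{\left(a + 1\right)^{2}}.$$

The integral on the left is $I$, so $I = \frac{1}{\left(a + 1\right)^{2}}$.

Setting $a = \frac{7}{4}$:
$$I = \frac{16}{121}.$$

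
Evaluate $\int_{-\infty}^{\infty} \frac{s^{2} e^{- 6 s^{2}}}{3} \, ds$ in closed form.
$\frac{\sqrt{6} \sqrt{\pi}}{216}$

Consider the simpler parametrised integral
$$J(a) = \int_{-\infty}^{\infty} \frac{e^{- a s^{2}}}{3} \, ds = \frac{\sqrt{\pi}}{3 \sqrt{a}}.$$

Differentiating under the integral sign brings down a factor of $(-s^2)$:
$$\frac{dJ}{da} = \int_{-\infty}^{\infty} - \frac{s^{2} e^{- a s^{2}}}{3} \, ds = - \frac{\sqrt{\pi}}{6 a^{\frac{3}{2}}}.$$

The integral on the left is $-I$, so $I = \frac{\sqrt{\pi}}{6 a^{\frac{3}{2}}}$.

Setting $a = 6$:
$$I = \frac{\sqrt{6} \sqrt{\pi}}{216}.$$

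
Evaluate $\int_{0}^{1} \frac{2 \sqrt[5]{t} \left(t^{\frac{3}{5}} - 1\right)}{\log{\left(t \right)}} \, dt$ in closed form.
$\log{\left(\frac{9}{4} \right)}$

Consider the one-parameter family: let $I(a) = \int_{0}^{1} \frac{2 \left(- \sqrt[5]{t} + t^{a}\right)}{\log{\left(t \right)}} \, dt$.

Since $\dfrac{\partial}{\partial a}\,t^{a} = t^{a} \ln t$, the $\ln t$ in the denominator cancels and
$$\frac{dI}{da} = \int_{0}^{1} 2 t^{a} \, dt = 2 \left[\frac{t^{a+1}}{a+1}\right]_0^1 = \frac{2}{a + 1}.$$

Integrating with respect to $a$ gives $I(a) = \log{\left(\frac{25 \left(a + 1\right)^{2}}{36} \right)} + C$.

At $a = \frac{1}{5}$ the integrand is identically $0$, so $I(\frac{1}{5}) = 0$. The closed form gives $0$, hence $C = 0$.

Setting $a = \frac{4}{5}$:
$$I = \log{\left(\frac{9}{4} \right)}.$$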